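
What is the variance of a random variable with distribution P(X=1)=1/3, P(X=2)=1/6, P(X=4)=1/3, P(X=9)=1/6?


E[X] = 7/2, E[X^2] = 119/6
Var(X) = E[X^2] - (E[X])^2 = 119/6 - (7/2)^2 = 91/12

91/12


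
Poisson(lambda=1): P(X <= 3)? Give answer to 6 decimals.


P(X<=3) = e^(-1)*1^0/0! + e^(-1)*1^1/1! + e^(-1)*1^2/2! + e^(-1)*1^3/3!
≈ 0.3678794412 + 0.3678794412 + 0.1839397206 + 0.0613132402
= 0.9810118432
≈ 0.981012

0.981012


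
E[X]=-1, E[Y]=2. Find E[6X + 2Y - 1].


E[6X + 2Y - 1] = 6*E[X] + 2*E[Y] - 1
= (6)*(-1) + (2)*(2) + (-1)
= -6 + 4 - 1 = -3

-3


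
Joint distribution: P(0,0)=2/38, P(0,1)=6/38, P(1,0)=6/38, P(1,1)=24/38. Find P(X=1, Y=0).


Read from table: P(X=1, Y=0) = 6/38 = 3/19

3/19


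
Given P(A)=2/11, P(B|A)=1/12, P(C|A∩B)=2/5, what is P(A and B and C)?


P(A∩B∩C) = P(A) * P(B|A) * P(C|A∩B)
= 2/11 * 1/12 * 2/5
= 1/66 * 2/5 = 1/165

1/165


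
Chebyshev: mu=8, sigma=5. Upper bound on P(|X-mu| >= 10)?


k = 10/5 = 2
Chebyshev: P(|X-mu| >= k*sigma) <= 1/k^2 = 1/2^2 = 1/4

1/4


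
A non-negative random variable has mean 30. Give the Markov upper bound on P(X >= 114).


Markov: P(X >= a) <= E[X]/a
P(X >= 114) <= 30/114 = 5/19

5/19


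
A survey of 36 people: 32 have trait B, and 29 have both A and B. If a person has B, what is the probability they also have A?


P(A|B) = P(A∩B)/P(B) = (29/36)/(32/36) = 29/32

29/32


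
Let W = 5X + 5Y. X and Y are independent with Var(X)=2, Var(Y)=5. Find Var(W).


Independence => Cov(X,Y)=0
Var(5X + 5Y) = 5^2*Var(X) + 5^2*Var(Y)
= 25*2 + 25*5 = 175

175


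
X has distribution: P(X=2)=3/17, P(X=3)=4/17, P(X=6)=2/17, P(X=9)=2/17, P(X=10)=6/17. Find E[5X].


E[5X] = sum(g(x)*P(x))
= 10*3/17 + 15*4/17 + 30*2/17 + 45*2/17 + 50*6/17
= 540/17

540/17


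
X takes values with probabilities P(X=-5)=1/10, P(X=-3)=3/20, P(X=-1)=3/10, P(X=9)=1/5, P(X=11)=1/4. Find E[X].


E[X] = sum(x * P(x))
= -5*1/10 - 3*3/20 - 1*3/10 + 9*1/5 + 11*1/4
= 33/10

33/10


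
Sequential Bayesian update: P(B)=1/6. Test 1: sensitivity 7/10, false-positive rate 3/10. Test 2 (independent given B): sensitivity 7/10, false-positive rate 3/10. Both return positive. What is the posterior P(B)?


After test 1: P(+) = 7/10*1/6 + 3/10*5/6 = 11/30
P(B|+) = (7/60)/(11/30) = 7/22
After test 2 (use post1 as new prior): P(+) = 7/10*7/22 + 3/10*15/22 = 47/110
P(B|+,+) = (49/220)/(47/110) = 49/94

49/94


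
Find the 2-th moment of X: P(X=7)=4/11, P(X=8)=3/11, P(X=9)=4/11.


E[X^2] = sum(x^2 * P(x))
= 49*4/11 + 64*3/11 + 81*4/11
= 712/11

712/11


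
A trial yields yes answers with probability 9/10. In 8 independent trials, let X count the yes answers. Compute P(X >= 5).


P(X>=5) = P(X=5) + P(X=6) + P(X=7) + P(X=8)
= 413343/12500000 + 3720087/25000000 + 4782969/12500000 + 43046721/100000000
= 19899513/20000000

19899513/20000000


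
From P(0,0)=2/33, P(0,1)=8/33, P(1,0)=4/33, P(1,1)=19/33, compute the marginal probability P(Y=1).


P(Y=1) = P(0,1)+P(1,1) = 8/33 + 19/33 = 27/33 = 9/11

9/11


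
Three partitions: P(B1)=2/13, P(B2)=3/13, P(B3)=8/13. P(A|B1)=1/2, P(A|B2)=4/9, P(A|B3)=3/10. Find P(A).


P(A) = P(A|B1)P(B1) + P(A|B2)P(B2) + P(A|B3)P(B3)
= 1/2*2/13 + 4/9*3/13 + 3/10*8/13
= 1/13 + 4/39 + 12/65 = 71/195

71/195


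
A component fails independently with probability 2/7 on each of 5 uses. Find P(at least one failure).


P(at least one) = 1 - P(none)
P(none) = (1 - 2/7)^5 = (5/7)^5 = 3125/16807
P(at least one) = 1 - 3125/16807 = 13682/16807

13682/16807


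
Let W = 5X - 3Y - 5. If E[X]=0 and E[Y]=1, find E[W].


E[5X - 3Y - 5] = 5*E[X] - 3*E[Y] - 5
= (5)*(0) + (-3)*(1) + (-5)
= 0 - 3 - 5 = -8

-8


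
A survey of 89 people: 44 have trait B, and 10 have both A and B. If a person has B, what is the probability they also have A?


P(A|B) = P(A∩B)/P(B) = (10/89)/(44/89) = 10/44 = 5/22

5/22


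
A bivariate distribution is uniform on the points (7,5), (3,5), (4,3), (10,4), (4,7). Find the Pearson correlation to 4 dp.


Cov(X,Y) = -0.8800, Var(X) = 6.6400, Var(Y) = 1.7600
rho = Cov/(sqrt(VarX)*sqrt(VarY)) = -0.2574

-0.2574


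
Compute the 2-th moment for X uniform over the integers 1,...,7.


E[X^2] = (1/7) * sum(x^2 for x=1..7)
= 140/7 = 20

20


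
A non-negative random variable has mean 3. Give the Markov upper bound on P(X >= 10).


Markov: P(X >= a) <= E[X]/a
P(X >= 10) <= 3/10

3/10


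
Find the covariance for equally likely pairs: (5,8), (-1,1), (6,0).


E[X]=10/3, E[Y]=3, E[XY]=13
Cov(X,Y) = E[XY] - E[X]E[Y] = 13 - 10/3*3 = 3

3


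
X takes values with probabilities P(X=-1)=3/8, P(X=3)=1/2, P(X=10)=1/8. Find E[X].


E[X] = sum(x * P(x))
= -1*3/8 + 3*1/2 + 10*1/8
= 19/8

19/8


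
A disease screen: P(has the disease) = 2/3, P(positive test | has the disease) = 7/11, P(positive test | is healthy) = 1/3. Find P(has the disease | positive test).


P(A) = P(A|B)P(B) + P(A|B')P(B') = 7/11*2/3 + 1/3*1/3 = 53/99
P(B|A) = P(A|B)P(B)/P(A) = (14/33)/(53/99) = 42/53

42/53


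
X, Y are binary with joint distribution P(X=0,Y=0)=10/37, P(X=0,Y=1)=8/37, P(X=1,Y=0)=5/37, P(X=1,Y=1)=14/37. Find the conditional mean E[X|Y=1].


P(Y=1) = 22/37
E[X|Y=1] = (0*8 + 1*14)/22 = 14/22 = 7/11

7/11


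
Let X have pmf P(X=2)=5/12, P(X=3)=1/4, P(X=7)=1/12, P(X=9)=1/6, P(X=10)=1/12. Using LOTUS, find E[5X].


E[5X] = sum(g(x)*P(x))
= 10*5/12 + 15*1/4 + 35*1/12 + 45*1/6 + 50*1/12
= 45/2

45/2


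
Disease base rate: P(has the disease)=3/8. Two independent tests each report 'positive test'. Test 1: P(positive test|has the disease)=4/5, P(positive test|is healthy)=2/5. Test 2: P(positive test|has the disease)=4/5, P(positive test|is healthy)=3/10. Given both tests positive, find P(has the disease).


After test 1: P(+) = 4/5*3/8 + 2/5*5/8 = 11/20
P(B|+) = (3/10)/(11/20) = 6/11
After test 2 (use post1 as new prior): P(+) = 4/5*6/11 + 3/10*5/11 = 63/110
P(B|+,+) = (24/55)/(63/110) = 16/21

16/21


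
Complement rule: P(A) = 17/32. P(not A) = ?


P(A') = 1 - P(A) = 1 - 17/32 = 15/32

15/32


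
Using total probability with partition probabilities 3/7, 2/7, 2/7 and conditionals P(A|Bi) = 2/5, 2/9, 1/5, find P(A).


P(A) = P(A|B1)P(B1) + P(A|B2)P(B2) + P(A|B3)P(B3)
= 2/5*3/7 + 2/9*2/7 + 1/5*2/7
= 6/35 + 4/63 + 2/35 = 92/315

92/315


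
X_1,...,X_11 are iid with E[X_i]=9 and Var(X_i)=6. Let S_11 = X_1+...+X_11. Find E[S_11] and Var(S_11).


E[S_n] = n*mu = 11*9 = 99
Var(S_n) = n*sigma^2 = 11*6 = 66

E[S_11]=99, Var(S_11)=66


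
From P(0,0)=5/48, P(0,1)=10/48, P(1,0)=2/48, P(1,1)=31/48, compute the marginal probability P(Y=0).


P(Y=0) = P(0,0)+P(1,0) = 5/48 + 2/48 = 7/48

7/48


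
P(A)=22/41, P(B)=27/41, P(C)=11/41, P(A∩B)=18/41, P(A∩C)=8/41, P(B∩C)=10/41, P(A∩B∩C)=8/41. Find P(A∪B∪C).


P(A∪B∪C) = P(A)+P(B)+P(C) - P(AB)-P(AC)-P(BC) + P(ABC)
= 22/41+27/41+11/41 - 18/41-8/41-10/41 + 8/41
= 32/41

32/41


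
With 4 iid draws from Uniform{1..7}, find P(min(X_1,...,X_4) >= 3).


P(min >= 3) = P(all X_i >= 3) = (P(X_1 >= 3))^4
= (5/7)^4 = 625/2401

625/2401


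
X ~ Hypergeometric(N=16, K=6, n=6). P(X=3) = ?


P(X=3) = C(6,3)*C(10,3) / C(16,6)
= 20*120 / 8008
= 2400/8008 = 300/1001

300/1001


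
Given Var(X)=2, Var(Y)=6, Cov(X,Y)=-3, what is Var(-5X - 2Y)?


Var(-5X - 2Y) = (-5)^2*Var(X) + (-2)^2*Var(Y) + 2*(-5)*(-2)*Cov(X,Y)
= 25*2 + 4*6 + 20*(-3)
= 50 + 24 - 60 = 14

14


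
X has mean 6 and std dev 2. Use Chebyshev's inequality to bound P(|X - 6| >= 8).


k = 8/2 = 4
Chebyshev: P(|X-mu| >= k*sigma) <= 1/k^2 = 1/4^2 = 1/16

1/16


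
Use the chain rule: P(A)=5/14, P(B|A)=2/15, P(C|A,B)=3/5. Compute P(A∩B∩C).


P(A∩B∩C) = P(A) * P(B|A) * P(C|A∩B)
= 5/14 * 2/15 * 3/5
= 1/21 * 3/5 = 1/35

1/35


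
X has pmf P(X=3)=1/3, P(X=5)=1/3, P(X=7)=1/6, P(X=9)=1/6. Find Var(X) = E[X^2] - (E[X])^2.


E[X] = 16/3, E[X^2] = 33
Var(X) = E[X^2] - (E[X])^2 = 33 - (16/3)^2 = 41/9

41/9


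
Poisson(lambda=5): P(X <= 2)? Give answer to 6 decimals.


P(X<=2) = e^(-5)*5^0/0! + e^(-5)*5^1/1! + e^(-5)*5^2/2!
≈ 0.0067379470 + 0.0336897350 + 0.0842243375
= 0.1246520195
≈ 0.124652

0.124652


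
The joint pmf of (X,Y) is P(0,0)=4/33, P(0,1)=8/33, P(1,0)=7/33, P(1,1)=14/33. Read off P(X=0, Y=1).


Read from table: P(X=0, Y=1) = 8/33

8/33


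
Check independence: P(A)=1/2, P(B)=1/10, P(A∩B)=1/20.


P(A)*P(B) = 1/2*1/10 = 1/20
P(A∩B) = 1/20, which equals P(A)P(B), so independent

Yes, A and B are independent


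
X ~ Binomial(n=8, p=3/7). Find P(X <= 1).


P(X<=1) = P(X=0) + P(X=1)
= 65536/5764801 + 393216/5764801
= 65536/823543

65536/823543


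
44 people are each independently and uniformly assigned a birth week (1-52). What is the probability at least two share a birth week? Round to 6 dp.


P(all different) = prod((52-i)/52 for i=0..43) = 0.000000
P(at least one match) = 1 - 0.000000 = 1.000000

1.000000


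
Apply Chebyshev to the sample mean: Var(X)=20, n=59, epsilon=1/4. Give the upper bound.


Var(Xbar) = Var(X)/n = 20/59
Chebyshev: P(|Xbar-mu| >= 1/4) <= Var(Xbar)/(1/4)^2 = (20/59)/(1/16) = 320/59
Bound exceeds 1, so trivial bound: 1

1


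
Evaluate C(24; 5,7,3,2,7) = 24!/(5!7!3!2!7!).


24! = 620448401733239439360000
Denominator: 5!=120 * 7!=5040 * 3!=6 * 2!=2 * 7!=5040
Coefficient = 620448401733239439360000 / 36578304000 = 16962197091840

16962197091840


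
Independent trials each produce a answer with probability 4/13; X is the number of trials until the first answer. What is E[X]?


For geometric (trials until first success), E[X] = 1/p = 1/(4/13) = 13/4

13/4


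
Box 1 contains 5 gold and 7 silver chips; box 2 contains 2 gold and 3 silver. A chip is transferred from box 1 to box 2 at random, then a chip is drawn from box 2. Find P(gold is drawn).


P(transfer gold) = 5/12; P(transfer silver) = 7/12
If gold transferred: Urn II has 3 gold of 6, so P(gold|gold moved) = 1/2
If silver transferred: Urn II has 2 gold of 6, so P(gold|silver moved) = 1/3
By total probability: P(gold) = 5/12*1/2 + 7/12*1/3 = 29/72

29/72


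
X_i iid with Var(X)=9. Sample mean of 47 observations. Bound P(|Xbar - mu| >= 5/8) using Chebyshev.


Var(Xbar) = Var(X)/n = 9/47
Chebyshev: P(|Xbar-mu| >= 5/8) <= Var(Xbar)/(5/8)^2 = (9/47)/(25/64) = 576/1175

576/1175


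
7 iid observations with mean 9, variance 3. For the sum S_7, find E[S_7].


E[S_n] = n*E[X_1] = 7*9 = 63

63


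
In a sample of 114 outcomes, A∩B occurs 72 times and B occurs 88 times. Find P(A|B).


P(A|B) = P(A∩B)/P(B) = (72/114)/(88/114) = 72/88 = 9/11

9/11


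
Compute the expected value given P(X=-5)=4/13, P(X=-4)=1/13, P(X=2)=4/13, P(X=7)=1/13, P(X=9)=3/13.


E[X] = sum(x * P(x))
= -5*4/13 - 4*1/13 + 2*4/13 + 7*1/13 + 9*3/13
= 18/13

18/13


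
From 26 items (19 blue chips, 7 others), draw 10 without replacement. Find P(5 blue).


P(X=5) = C(19,5)*C(7,5) / C(26,10)
= 11628*21 / 5311735
= 244188/5311735 = 756/16445

756/16445


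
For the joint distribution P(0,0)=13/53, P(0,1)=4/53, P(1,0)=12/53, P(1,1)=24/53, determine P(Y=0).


P(Y=0) = P(0,0)+P(1,0) = 13/53 + 12/53 = 25/53

25/53


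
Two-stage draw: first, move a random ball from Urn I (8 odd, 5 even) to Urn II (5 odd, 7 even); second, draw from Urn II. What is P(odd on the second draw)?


P(transfer odd) = 8/13; P(transfer even) = 5/13
If odd transferred: Urn II has 6 odd of 13, so P(odd|odd moved) = 6/13
If even transferred: Urn II has 5 odd of 13, so P(odd|even moved) = 5/13
By total probability: P(odd) = 8/13*6/13 + 5/13*5/13 = 73/169

73/169


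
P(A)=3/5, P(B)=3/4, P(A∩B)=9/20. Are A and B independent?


P(A)*P(B) = 3/5*3/4 = 9/20
P(A∩B) = 9/20, which equals P(A)P(B), so independent

Yes, A and B are independent


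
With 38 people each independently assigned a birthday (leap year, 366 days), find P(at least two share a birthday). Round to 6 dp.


P(all different) = prod((366-i)/366 for i=0..37) = 0.136703
P(at least one match) = 1 - 0.136703 = 0.863297

0.863297


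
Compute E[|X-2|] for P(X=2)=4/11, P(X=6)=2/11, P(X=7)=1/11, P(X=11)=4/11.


E[|X-2|] = sum(g(x)*P(x))
= 0*4/11 + 4*2/11 + 5*1/11 + 9*4/11
= 49/11

49/11


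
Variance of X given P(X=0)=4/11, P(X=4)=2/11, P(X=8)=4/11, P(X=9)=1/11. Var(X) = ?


E[X] = 49/11, E[X^2] = 369/11
Var(X) = E[X^2] - (E[X])^2 = 369/11 - (49/11)^2 = 1658/121

1658/121


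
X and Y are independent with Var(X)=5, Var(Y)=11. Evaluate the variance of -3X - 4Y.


Independence => Cov(X,Y)=0
Var(-3X - 4Y) = (-3)^2*Var(X) + (-4)^2*Var(Y)
= 9*5 + 16*11 = 221

221


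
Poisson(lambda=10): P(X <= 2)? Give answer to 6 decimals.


P(X<=2) = e^(-10)*10^0/0! + e^(-10)*10^1/1! + e^(-10)*10^2/2!
≈ 0.0000453999 + 0.0004539993 + 0.0022699965
= 0.0027693957
≈ 0.002769

0.002769


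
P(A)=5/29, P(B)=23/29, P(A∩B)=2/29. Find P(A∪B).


P(A∪B) = P(A) + P(B) - P(A∩B)
= 5/29 + 23/29 - 2/29 = 26/29

26/29


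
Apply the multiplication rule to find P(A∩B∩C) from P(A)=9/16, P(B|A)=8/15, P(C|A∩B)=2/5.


P(A∩B∩C) = P(A) * P(B|A) * P(C|A∩B)
= 9/16 * 8/15 * 2/5
= 3/10 * 2/5 = 3/25

3/25


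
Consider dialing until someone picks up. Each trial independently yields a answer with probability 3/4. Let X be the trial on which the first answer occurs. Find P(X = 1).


P(X=1) = (1-p)^0 * p = (1/4)^0 * 3/4
= 1 * 3/4 = 3/4

3/4


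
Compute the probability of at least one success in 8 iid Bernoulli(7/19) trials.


P(at least one) = 1 - P(none)
P(none) = (1 - 7/19)^8 = (12/19)^8 = 429981696/16983563041
P(at least one) = 1 - 429981696/16983563041 = 16553581345/16983563041

16553581345/16983563041


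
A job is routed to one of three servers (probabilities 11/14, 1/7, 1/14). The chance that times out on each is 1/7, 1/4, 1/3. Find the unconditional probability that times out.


P(A) = P(A|B1)P(B1) + P(A|B2)P(B2) + P(A|B3)P(B3)
= 1/7*11/14 + 1/4*1/7 + 1/3*1/14
= 11/98 + 1/28 + 1/42 = 101/588

101/588


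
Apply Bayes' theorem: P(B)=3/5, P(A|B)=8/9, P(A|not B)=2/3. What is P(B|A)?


P(A) = P(A|B)P(B) + P(A|B')P(B') = 8/9*3/5 + 2/3*2/5 = 4/5
P(B|A) = P(A|B)P(B)/P(A) = (8/15)/(4/5) = 2/3

2/3


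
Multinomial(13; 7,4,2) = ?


13! = 6227020800
Denominator: 7!=5040 * 4!=24 * 2!=2
Coefficient = 6227020800 / 241920 = 25740

25740


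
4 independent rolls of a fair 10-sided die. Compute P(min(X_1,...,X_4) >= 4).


P(min >= 4) = P(all X_i >= 4) = (P(X_1 >= 4))^4
= (7/10)^4 = 2401/10000

2401/10000


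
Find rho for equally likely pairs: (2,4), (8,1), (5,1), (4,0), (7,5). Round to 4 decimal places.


Cov(X,Y) = -0.2400, Var(X) = 4.5600, Var(Y) = 3.7600
rho = Cov/(sqrt(VarX)*sqrt(VarY)) = -0.0580

-0.0580


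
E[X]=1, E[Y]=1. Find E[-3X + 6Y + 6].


E[-3X + 6Y + 6] = -3*E[X] + 6*E[Y] + 6
= (-3)*(1) + (6)*(1) + (6)
= -3 + 6 + 6 = 9

9


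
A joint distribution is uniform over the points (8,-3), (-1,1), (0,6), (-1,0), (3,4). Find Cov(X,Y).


E[X]=9/5, E[Y]=8/5, E[XY]=-13/5
Cov(X,Y) = E[XY] - E[X]E[Y] = -13/5 - 9/5*8/5 = -137/25

-137/25


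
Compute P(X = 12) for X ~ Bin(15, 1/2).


P(X=12) = C(15,12) * p^12 * (1-p)^3
= 455 * 1/4096 * 1/8
= 455/32768

455/32768


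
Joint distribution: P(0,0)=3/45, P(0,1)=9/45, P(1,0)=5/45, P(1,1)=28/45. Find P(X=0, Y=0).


Read from table: P(X=0, Y=0) = 3/45 = 1/15

1/15


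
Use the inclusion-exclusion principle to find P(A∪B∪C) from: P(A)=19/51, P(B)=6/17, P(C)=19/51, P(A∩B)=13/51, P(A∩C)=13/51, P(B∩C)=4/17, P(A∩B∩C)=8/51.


P(A∪B∪C) = P(A)+P(B)+P(C) - P(AB)-P(AC)-P(BC) + P(ABC)
= 19/51+6/17+19/51 - 13/51-13/51-4/17 + 8/51
= 26/51

26/51


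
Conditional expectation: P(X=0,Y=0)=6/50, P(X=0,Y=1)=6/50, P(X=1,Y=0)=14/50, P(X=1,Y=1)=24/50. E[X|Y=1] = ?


P(Y=1) = 30/50
E[X|Y=1] = (0*6 + 1*24)/30 = 24/30 = 4/5

4/5


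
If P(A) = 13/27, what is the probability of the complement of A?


P(A') = 1 - P(A) = 1 - 13/27 = 14/27

14/27


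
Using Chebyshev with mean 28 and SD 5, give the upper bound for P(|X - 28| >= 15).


k = 15/5 = 3
Chebyshev: P(|X-mu| >= k*sigma) <= 1/k^2 = 1/3^2 = 1/9

1/9


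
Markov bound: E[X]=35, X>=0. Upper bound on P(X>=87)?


Markov: P(X >= a) <= E[X]/a
P(X >= 87) <= 35/87

35/87


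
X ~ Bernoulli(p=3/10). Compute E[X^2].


For Bernoulli: X in {0,1}
E[X^2] = 0^2*(1-3/10) + 1^2*3/10 = 3/10

3/10


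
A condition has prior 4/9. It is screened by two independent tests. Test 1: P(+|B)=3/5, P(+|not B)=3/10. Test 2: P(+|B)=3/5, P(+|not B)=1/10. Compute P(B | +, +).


After test 1: P(+) = 3/5*4/9 + 3/10*5/9 = 13/30
P(B|+) = (4/15)/(13/30) = 8/13
After test 2 (use post1 as new prior): P(+) = 3/5*8/13 + 1/10*5/13 = 53/130
P(B|+,+) = (24/65)/(53/130) = 48/53

48/53


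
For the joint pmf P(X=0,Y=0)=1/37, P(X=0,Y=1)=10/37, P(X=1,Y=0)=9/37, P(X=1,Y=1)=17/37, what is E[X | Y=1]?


P(Y=1) = 27/37
E[X|Y=1] = (0*10 + 1*17)/27 = 17/27

17/27


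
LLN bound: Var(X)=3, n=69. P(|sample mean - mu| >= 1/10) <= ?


Var(Xbar) = Var(X)/n = 3/69
Chebyshev: P(|Xbar-mu| >= 1/10) <= Var(Xbar)/(1/10)^2 = (1/23)/(1/100) = 100/23
Bound exceeds 1, so trivial bound: 1

1


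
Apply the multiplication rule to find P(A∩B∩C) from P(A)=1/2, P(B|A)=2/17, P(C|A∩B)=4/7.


P(A∩B∩C) = P(A) * P(B|A) * P(C|A∩B)
= 1/2 * 2/17 * 4/7
= 1/17 * 4/7 = 4/119

4/119


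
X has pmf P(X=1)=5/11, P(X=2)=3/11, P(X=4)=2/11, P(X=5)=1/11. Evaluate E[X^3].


E[X^3] = sum(x^3 * P(x))
= 1*5/11 + 8*3/11 + 64*2/11 + 125*1/11
= 282/11

282/11


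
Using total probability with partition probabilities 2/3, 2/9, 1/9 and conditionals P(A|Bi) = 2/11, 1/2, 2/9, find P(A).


P(A) = P(A|B1)P(B1) + P(A|B2)P(B2) + P(A|B3)P(B3)
= 2/11*2/3 + 1/2*2/9 + 2/9*1/9
= 4/33 + 1/9 + 2/81 = 229/891

229/891


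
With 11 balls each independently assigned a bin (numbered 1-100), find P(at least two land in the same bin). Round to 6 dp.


P(all different) = prod((100-i)/100 for i=0..10) = 0.565341
P(at least one match) = 1 - 0.565341 = 0.434659

0.434659


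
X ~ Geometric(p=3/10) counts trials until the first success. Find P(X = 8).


P(X=8) = (1-p)^7 * p = (7/10)^7 * 3/10
= 823543/10000000 * 3/10 = 2470629/100000000

2470629/100000000


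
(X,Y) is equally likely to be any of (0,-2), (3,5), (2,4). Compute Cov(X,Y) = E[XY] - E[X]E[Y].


E[X]=5/3, E[Y]=7/3, E[XY]=23/3
Cov(X,Y) = E[XY] - E[X]E[Y] = 23/3 - 5/3*7/3 = 34/9

34/9


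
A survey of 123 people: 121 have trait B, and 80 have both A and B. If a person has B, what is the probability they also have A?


P(A|B) = P(A∩B)/P(B) = (80/123)/(121/123) = 80/121

80/121


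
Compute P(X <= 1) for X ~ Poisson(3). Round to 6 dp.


P(X<=1) = e^(-3)*3^0/0! + e^(-3)*3^1/1!
≈ 0.0497870684 + 0.1493612051
= 0.1991482735
≈ 0.199148

0.199148


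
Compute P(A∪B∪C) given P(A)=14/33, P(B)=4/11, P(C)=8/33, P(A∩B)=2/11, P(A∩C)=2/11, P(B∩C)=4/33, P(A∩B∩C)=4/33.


P(A∪B∪C) = P(A)+P(B)+P(C) - P(AB)-P(AC)-P(BC) + P(ABC)
= 14/33+4/11+8/33 - 2/11-2/11-4/33 + 4/33
= 2/3

2/3


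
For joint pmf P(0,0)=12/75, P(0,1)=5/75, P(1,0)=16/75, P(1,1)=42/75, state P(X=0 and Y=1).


Read from table: P(X=0, Y=1) = 5/75 = 1/15

1/15


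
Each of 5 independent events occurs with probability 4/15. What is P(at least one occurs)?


P(at least one) = 1 - P(none)
P(none) = (1 - 4/15)^5 = (11/15)^5 = 161051/759375
P(at least one) = 1 - 161051/759375 = 598324/759375

598324/759375


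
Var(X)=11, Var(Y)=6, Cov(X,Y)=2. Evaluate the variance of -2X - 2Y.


Var(-2X - 2Y) = (-2)^2*Var(X) + (-2)^2*Var(Y) + 2*(-2)*(-2)*Cov(X,Y)
= 4*11 + 4*6 + 8*2
= 44 + 24 + 16 = 84

84


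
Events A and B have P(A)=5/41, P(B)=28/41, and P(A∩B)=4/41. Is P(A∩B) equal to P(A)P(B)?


P(A)*P(B) = 5/41*28/41 = 140/1681
P(A∩B) = 4/41 != 140/1681, so not independent

No, A and B are not independent


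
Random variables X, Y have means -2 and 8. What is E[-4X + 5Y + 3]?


E[-4X + 5Y + 3] = -4*E[X] + 5*E[Y] + 3
= (-4)*(-2) + (5)*(8) + (3)
= 8 + 40 + 3 = 51

51


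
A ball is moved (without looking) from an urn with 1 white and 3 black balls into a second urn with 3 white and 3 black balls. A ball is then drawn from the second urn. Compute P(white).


P(transfer white) = 1/4; P(transfer black) = 3/4
If white transferred: Urn II has 4 white of 7, so P(white|white moved) = 4/7
If black transferred: Urn II has 3 white of 7, so P(white|black moved) = 3/7
By total probability: P(white) = 1/4*4/7 + 3/4*3/7 = 13/28

13/28


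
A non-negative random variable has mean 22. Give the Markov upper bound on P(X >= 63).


Markov: P(X >= a) <= E[X]/a
P(X >= 63) <= 22/63

22/63


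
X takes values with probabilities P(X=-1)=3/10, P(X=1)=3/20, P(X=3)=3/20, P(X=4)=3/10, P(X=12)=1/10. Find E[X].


E[X] = sum(x * P(x))
= -1*3/10 + 1*3/20 + 3*3/20 + 4*3/10 + 12*1/10
= 27/10

27/10


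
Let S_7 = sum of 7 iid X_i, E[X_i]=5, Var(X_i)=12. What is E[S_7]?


E[S_n] = n*E[X_1] = 7*5 = 35

35


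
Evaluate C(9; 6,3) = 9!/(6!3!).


9! = 362880
Denominator: 6!=720 * 3!=6
Coefficient = 362880 / 4320 = 84

84


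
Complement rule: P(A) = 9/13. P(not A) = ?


P(A') = 1 - P(A) = 1 - 9/13 = 4/13

4/13


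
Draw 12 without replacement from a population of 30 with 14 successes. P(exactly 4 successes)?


P(X=4) = C(14,4)*C(16,8) / C(30,12)
= 1001*12870 / 86493225
= 12882870/86493225 = 9438/63365

9438/63365


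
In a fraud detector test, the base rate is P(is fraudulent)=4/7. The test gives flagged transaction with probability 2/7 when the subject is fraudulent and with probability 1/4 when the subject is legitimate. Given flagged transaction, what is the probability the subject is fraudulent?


P(A) = P(A|B)P(B) + P(A|B')P(B') = 2/7*4/7 + 1/4*3/7 = 53/196
P(B|A) = P(A|B)P(B)/P(A) = (8/49)/(53/196) = 32/53

32/53


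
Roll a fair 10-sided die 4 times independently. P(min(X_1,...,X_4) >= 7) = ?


P(min >= 7) = P(all X_i >= 7) = (P(X_1 >= 7))^4
= (4/10)^4 = (2/5)^4 = 16/625

16/625


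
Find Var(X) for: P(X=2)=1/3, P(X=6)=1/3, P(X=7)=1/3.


E[X] = 5, E[X^2] = 89/3
Var(X) = E[X^2] - (E[X])^2 = 89/3 - (5)^2 = 14/3

14/3


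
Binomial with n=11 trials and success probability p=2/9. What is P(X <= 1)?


P(X<=1) = P(X=0) + P(X=1)
= 1977326743/31381059609 + 6214455478/31381059609
= 8191782221/31381059609

8191782221/31381059609


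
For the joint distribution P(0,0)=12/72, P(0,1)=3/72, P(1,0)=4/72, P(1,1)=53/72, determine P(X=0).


P(X=0) = P(0,0)+P(0,1) = 12/72 + 3/72 = 15/72 = 5/24

5/24


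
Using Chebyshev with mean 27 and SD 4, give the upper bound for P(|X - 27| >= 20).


k = 20/4 = 5
Chebyshev: P(|X-mu| >= k*sigma) <= 1/k^2 = 1/5^2 = 1/25

1/25


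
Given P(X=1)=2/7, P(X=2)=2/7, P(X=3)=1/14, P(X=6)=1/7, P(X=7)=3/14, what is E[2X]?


E[2X] = sum(g(x)*P(x))
= 2*2/7 + 4*2/7 + 6*1/14 + 12*1/7 + 14*3/14
= 48/7

48/7


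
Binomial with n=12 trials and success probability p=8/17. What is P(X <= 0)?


P(X<=0) = P(X=0)
= 282429536481/582622237229761
= 282429536481/582622237229761

282429536481/582622237229761


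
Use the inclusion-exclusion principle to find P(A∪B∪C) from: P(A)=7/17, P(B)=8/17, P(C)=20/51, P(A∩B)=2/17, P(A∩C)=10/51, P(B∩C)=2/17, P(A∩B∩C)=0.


P(A∪B∪C) = P(A)+P(B)+P(C) - P(AB)-P(AC)-P(BC) + P(ABC)
= 7/17+8/17+20/51 - 2/17-10/51-2/17 + 0
= 43/51

43/51


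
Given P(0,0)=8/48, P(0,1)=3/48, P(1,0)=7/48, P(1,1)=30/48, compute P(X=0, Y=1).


Read from table: P(X=0, Y=1) = 3/48 = 1/16

1/16


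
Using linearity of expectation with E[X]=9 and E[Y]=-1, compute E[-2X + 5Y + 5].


E[-2X + 5Y + 5] = -2*E[X] + 5*E[Y] + 5
= (-2)*(9) + (5)*(-1) + (5)
= -18 - 5 + 5 = -18

-18


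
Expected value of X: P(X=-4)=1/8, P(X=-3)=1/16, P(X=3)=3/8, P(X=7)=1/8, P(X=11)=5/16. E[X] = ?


E[X] = sum(x * P(x))
= -4*1/8 - 3*1/16 + 3*3/8 + 7*1/8 + 11*5/16
= 19/4

19/4


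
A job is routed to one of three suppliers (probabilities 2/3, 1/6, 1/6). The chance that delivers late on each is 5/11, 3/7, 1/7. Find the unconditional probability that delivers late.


P(A) = P(A|B1)P(B1) + P(A|B2)P(B2) + P(A|B3)P(B3)
= 5/11*2/3 + 3/7*1/6 + 1/7*1/6
= 10/33 + 1/14 + 1/42 = 92/231

92/231


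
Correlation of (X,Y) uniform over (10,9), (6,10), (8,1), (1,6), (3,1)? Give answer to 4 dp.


Cov(X,Y) = 3.1600, Var(X) = 10.6400, Var(Y) = 14.6400
rho = Cov/(sqrt(VarX)*sqrt(VarY)) = 0.2532

0.2532


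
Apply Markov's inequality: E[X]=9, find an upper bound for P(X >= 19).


Markov: P(X >= a) <= E[X]/a
P(X >= 19) <= 9/19

9/19


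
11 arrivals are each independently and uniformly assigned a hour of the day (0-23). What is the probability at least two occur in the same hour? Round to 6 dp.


P(all different) = prod((24-i)/24 for i=0..10) = 0.065479
P(at least one match) = 1 - 0.065479 = 0.934521

0.934521


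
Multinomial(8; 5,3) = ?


8! = 40320
Denominator: 5!=120 * 3!=6
Coefficient = 40320 / 720 = 56

56


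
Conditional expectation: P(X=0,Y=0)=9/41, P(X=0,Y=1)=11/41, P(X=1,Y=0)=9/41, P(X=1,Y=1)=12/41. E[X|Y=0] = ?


P(Y=0) = 18/41
E[X|Y=0] = (0*9 + 1*9)/18 = 9/18 = 1/2

1/2


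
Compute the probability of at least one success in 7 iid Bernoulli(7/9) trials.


P(at least one) = 1 - P(none)
P(none) = (1 - 7/9)^7 = (2/9)^7 = 128/4782969
P(at least one) = 1 - 128/4782969 = 4782841/4782969

4782841/4782969


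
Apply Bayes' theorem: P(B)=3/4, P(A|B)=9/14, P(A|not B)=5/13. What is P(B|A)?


P(A) = P(A|B)P(B) + P(A|B')P(B') = 9/14*3/4 + 5/13*1/4 = 421/728
P(B|A) = P(A|B)P(B)/P(A) = (27/56)/(421/728) = 351/421

351/421


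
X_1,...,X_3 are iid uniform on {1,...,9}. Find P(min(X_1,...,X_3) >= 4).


P(min >= 4) = P(all X_i >= 4) = (P(X_1 >= 4))^3
= (6/9)^3 = (2/3)^3 = 8/27

8/27


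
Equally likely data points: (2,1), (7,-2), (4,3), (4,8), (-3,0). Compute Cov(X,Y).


E[X]=14/5, E[Y]=2, E[XY]=32/5
Cov(X,Y) = E[XY] - E[X]E[Y] = 32/5 - 14/5*2 = 4/5

4/5


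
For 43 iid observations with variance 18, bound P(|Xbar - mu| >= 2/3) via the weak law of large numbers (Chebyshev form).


Var(Xbar) = Var(X)/n = 18/43
Chebyshev: P(|Xbar-mu| >= 2/3) <= Var(Xbar)/(2/3)^2 = (18/43)/(4/9) = 81/86

81/86


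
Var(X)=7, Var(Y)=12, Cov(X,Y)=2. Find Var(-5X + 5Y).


Var(-5X + 5Y) = (-5)^2*Var(X) + 5^2*Var(Y) + 2*(-5)*5*Cov(X,Y)
= 25*7 + 25*12 - 50*2
= 175 + 300 - 100 = 375

375


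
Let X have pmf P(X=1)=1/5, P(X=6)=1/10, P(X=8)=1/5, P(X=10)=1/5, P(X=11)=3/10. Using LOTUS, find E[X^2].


E[X^2] = sum(g(x)*P(x))
= 1*1/5 + 36*1/10 + 64*1/5 + 100*1/5 + 121*3/10
= 729/10

729/10


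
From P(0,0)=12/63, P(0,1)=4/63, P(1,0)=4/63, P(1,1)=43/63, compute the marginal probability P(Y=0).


P(Y=0) = P(0,0)+P(1,0) = 12/63 + 4/63 = 16/63

16/63


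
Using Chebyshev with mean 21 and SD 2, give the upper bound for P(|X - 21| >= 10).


k = 10/2 = 5
Chebyshev: P(|X-mu| >= k*sigma) <= 1/k^2 = 1/5^2 = 1/25

1/25


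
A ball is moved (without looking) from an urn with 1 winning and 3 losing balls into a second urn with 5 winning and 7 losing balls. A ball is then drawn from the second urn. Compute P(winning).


P(transfer winning) = 1/4; P(transfer losing) = 3/4
If winning transferred: Urn II has 6 winning of 13, so P(winning|winning moved) = 6/13
If losing transferred: Urn II has 5 winning of 13, so P(winning|losing moved) = 5/13
By total probability: P(winning) = 1/4*6/13 + 3/4*5/13 = 21/52

21/52


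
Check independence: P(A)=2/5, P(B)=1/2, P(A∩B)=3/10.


P(A)*P(B) = 2/5*1/2 = 1/5
P(A∩B) = 3/10 != 1/5, so not independent

No, A and B are not independent


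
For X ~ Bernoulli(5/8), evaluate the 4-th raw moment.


For Bernoulli: X in {0,1}
E[X^4] = 0^4*(1-5/8) + 1^4*5/8 = 5/8

5/8


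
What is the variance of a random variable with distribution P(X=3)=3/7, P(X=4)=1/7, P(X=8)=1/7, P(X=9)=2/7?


E[X] = 39/7, E[X^2] = 269/7
Var(X) = E[X^2] - (E[X])^2 = 269/7 - (39/7)^2 = 362/49

362/49


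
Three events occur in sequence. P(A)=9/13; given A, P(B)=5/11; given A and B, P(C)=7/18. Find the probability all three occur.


P(A∩B∩C) = P(A) * P(B|A) * P(C|A∩B)
= 9/13 * 5/11 * 7/18
= 45/143 * 7/18 = 35/286

35/286


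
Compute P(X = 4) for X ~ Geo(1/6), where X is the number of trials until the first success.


P(X=4) = (1-p)^3 * p = (5/6)^3 * 1/6
= 125/216 * 1/6 = 125/1296

125/1296


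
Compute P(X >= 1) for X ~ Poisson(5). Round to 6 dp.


P(X>=1) = 1 - P(X<=0) = 1 - (e^(-5)*5^0/0!)
≈ 1 - 0.0067379470 = 0.9932620530
≈ 0.993262

0.993262


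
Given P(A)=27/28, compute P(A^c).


P(A') = 1 - P(A) = 1 - 27/28 = 1/28

1/28


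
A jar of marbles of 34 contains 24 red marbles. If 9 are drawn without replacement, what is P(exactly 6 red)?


P(X=6) = C(24,6)*C(10,3) / C(34,9)
= 134596*120 / 52451256
= 16151520/52451256 = 61180/198679

61180/198679


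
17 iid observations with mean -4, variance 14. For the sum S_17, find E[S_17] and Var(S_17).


E[S_n] = n*mu = 17*-4 = -68
Var(S_n) = n*sigma^2 = 17*14 = 238

E[S_17]=-68, Var(S_17)=238


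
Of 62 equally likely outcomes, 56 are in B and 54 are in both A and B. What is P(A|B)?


P(A|B) = P(A∩B)/P(B) = (54/62)/(56/62) = 54/56 = 27/28

27/28


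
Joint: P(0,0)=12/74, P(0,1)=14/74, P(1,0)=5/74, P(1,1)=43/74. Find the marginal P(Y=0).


P(Y=0) = P(0,0)+P(1,0) = 12/74 + 5/74 = 17/74

17/74


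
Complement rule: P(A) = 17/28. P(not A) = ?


P(A') = 1 - P(A) = 1 - 17/28 = 11/28

11/28


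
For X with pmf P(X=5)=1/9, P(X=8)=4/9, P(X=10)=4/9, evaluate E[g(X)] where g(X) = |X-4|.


E[|X-4|] = sum(g(x)*P(x))
= 1*1/9 + 4*4/9 + 6*4/9
= 41/9

41/9


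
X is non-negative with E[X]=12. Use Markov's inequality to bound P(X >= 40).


Markov: P(X >= a) <= E[X]/a
P(X >= 40) <= 12/40 = 3/10

3/10


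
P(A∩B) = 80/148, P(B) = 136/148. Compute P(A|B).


P(A|B) = P(A∩B)/P(B) = (80/148)/(136/148) = 80/136 = 10/17

10/17


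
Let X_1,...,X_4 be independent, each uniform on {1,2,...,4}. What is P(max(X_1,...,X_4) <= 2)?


P(max <= 2) = P(all X_i <= 2) = (P(X_1 <= 2))^4
= (2/4)^4 = (1/2)^4 = 1/16

1/16


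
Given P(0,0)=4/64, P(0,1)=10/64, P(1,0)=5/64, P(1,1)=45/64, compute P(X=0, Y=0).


Read from table: P(X=0, Y=0) = 4/64 = 1/16

1/16


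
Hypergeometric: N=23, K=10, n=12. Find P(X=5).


P(X=5) = C(10,5)*C(13,7) / C(23,12)
= 252*1716 / 1352078
= 432432/1352078 = 2376/7429

2376/7429


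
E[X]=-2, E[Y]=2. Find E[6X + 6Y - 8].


E[6X + 6Y - 8] = 6*E[X] + 6*E[Y] - 8
= (6)*(-2) + (6)*(2) + (-8)
= -12 + 12 - 8 = -8

-8


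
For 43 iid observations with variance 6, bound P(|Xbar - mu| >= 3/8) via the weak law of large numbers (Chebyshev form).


Var(Xbar) = Var(X)/n = 6/43
Chebyshev: P(|Xbar-mu| >= 3/8) <= Var(Xbar)/(3/8)^2 = (6/43)/(9/64) = 128/129

128/129


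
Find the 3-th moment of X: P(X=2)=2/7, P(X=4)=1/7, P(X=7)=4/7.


E[X^3] = sum(x^3 * P(x))
= 8*2/7 + 64*1/7 + 343*4/7
= 1452/7

1452/7


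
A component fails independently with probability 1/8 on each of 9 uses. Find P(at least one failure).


P(at least one) = 1 - P(none)
P(none) = (1 - 1/8)^9 = (7/8)^9 = 40353607/134217728
P(at least one) = 1 - 40353607/134217728 = 93864121/134217728

93864121/134217728


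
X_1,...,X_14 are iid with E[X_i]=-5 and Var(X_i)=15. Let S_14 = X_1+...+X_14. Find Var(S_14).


By independence, Var(S_n) = n*Var(X_1) = 14*15 = 210

210


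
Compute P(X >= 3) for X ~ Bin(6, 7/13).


P(X>=3) = P(X=3) + P(X=4) + P(X=5) + P(X=6)
= 1481760/4826809 + 1296540/4826809 + 605052/4826809 + 117649/4826809
= 3501001/4826809

3501001/4826809


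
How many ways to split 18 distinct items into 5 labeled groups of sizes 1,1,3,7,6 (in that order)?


18! = 6402373705728000
Denominator: 1!=1 * 1!=1 * 3!=6 * 7!=5040 * 6!=720
Coefficient = 6402373705728000 / 21772800 = 294053760

294053760


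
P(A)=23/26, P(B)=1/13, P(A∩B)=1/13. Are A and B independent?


P(A)*P(B) = 23/26*1/13 = 23/338
P(A∩B) = 1/13 != 23/338, so not independent

No, A and B are not independent


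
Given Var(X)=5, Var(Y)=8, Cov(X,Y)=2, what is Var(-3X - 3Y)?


Var(-3X - 3Y) = (-3)^2*Var(X) + (-3)^2*Var(Y) + 2*(-3)*(-3)*Cov(X,Y)
= 9*5 + 9*8 + 18*2
= 45 + 72 + 36 = 153

153


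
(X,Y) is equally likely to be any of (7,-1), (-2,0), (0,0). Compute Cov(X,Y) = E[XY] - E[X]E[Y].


E[X]=5/3, E[Y]=-1/3, E[XY]=-7/3
Cov(X,Y) = E[XY] - E[X]E[Y] = -7/3 - 5/3*-1/3 = -16/9

-16/9


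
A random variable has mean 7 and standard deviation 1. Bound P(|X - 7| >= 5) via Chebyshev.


k = 5/1 = 5
Chebyshev: P(|X-mu| >= k*sigma) <= 1/k^2 = 1/5^2 = 1/25

1/25


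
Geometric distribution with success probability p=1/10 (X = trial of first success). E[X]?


For geometric (trials until first success), E[X] = 1/p = 1/(1/10) = 10

10


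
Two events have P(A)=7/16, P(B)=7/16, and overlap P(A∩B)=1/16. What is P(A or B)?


P(A∪B) = P(A) + P(B) - P(A∩B)
= 7/16 + 7/16 - 1/16 = 13/16

13/16


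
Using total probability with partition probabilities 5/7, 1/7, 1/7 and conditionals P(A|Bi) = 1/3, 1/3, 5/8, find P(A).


P(A) = P(A|B1)P(B1) + P(A|B2)P(B2) + P(A|B3)P(B3)
= 1/3*5/7 + 1/3*1/7 + 5/8*1/7
= 5/21 + 1/21 + 5/56 = 3/8

3/8


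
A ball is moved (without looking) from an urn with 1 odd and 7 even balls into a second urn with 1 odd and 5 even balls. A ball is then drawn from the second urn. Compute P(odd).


P(transfer odd) = 1/8; P(transfer even) = 7/8
If odd transferred: Urn II has 2 odd of 7, so P(odd|odd moved) = 2/7
If even transferred: Urn II has 1 odd of 7, so P(odd|even moved) = 1/7
By total probability: P(odd) = 1/8*2/7 + 7/8*1/7 = 9/56

9/56


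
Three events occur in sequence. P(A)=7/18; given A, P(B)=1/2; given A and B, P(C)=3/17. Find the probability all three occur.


P(A∩B∩C) = P(A) * P(B|A) * P(C|A∩B)
= 7/18 * 1/2 * 3/17
= 7/36 * 3/17 = 7/204

7/204


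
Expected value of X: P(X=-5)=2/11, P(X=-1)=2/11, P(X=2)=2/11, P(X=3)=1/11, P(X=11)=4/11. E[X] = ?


E[X] = sum(x * P(x))
= -5*2/11 - 1*2/11 + 2*2/11 + 3*1/11 + 11*4/11
= 39/11

39/11


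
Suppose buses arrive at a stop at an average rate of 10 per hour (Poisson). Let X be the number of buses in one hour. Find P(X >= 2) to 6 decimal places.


P(X>=2) = 1 - P(X<=1) = 1 - (e^(-10)*10^0/0! + e^(-10)*10^1/1!)
≈ 1 - (0.0000453999 + 0.0004539993)
= 1 - 0.0004993992 = 0.9995006008
≈ 0.999501

0.999501


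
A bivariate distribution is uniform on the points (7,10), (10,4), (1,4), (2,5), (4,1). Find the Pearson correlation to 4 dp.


Cov(X,Y) = 2.5600, Var(X) = 10.9600, Var(Y) = 8.5600
rho = Cov/(sqrt(VarX)*sqrt(VarY)) = 0.2643

0.2643


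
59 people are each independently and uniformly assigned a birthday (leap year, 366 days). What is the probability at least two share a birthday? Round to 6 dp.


P(all different) = prod((366-i)/366 for i=0..58) = 0.007112
P(at least one match) = 1 - 0.007112 = 0.992888

0.992888


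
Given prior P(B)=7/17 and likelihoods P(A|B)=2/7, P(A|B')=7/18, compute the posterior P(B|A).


P(A) = P(A|B)P(B) + P(A|B')P(B') = 2/7*7/17 + 7/18*10/17 = 53/153
P(B|A) = P(A|B)P(B)/P(A) = (2/17)/(53/153) = 18/53

18/53


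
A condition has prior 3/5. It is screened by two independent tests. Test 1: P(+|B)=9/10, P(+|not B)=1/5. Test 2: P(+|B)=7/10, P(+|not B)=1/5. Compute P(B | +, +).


After test 1: P(+) = 9/10*3/5 + 1/5*2/5 = 31/50
P(B|+) = (27/50)/(31/50) = 27/31
After test 2 (use post1 as new prior): P(+) = 7/10*27/31 + 1/5*4/31 = 197/310
P(B|+,+) = (189/310)/(197/310) = 189/197

189/197


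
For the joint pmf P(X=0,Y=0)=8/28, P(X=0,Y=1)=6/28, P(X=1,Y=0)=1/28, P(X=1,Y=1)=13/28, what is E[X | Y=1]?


P(Y=1) = 19/28
E[X|Y=1] = (0*6 + 1*13)/19 = 13/19

13/19


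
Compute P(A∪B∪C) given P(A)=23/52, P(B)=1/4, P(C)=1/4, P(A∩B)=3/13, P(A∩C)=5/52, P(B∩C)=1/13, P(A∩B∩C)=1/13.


P(A∪B∪C) = P(A)+P(B)+P(C) - P(AB)-P(AC)-P(BC) + P(ABC)
= 23/52+1/4+1/4 - 3/13-5/52-1/13 + 1/13
= 8/13

8/13


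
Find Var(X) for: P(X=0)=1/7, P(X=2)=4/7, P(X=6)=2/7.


E[X] = 20/7, E[X^2] = 88/7
Var(X) = E[X^2] - (E[X])^2 = 88/7 - (20/7)^2 = 216/49

216/49


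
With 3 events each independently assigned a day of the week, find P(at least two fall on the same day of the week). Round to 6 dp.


P(all different) = prod((7-i)/7 for i=0..2) = 0.612245
P(at least one match) = 1 - 0.612245 = 0.387755

0.387755


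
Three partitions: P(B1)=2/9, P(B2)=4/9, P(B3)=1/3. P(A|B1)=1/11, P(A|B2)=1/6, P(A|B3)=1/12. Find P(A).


P(A) = P(A|B1)P(B1) + P(A|B2)P(B2) + P(A|B3)P(B3)
= 1/11*2/9 + 1/6*4/9 + 1/12*1/3
= 2/99 + 2/27 + 1/36 = 145/1188

145/1188


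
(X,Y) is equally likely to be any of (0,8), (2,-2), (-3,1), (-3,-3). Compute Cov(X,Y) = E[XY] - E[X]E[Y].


E[X]=-1, E[Y]=1, E[XY]=1/2
Cov(X,Y) = E[XY] - E[X]E[Y] = 1/2 + 1*1 = 3/2

3/2


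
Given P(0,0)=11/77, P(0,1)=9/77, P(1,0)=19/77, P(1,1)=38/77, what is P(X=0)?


P(X=0) = P(0,0)+P(0,1) = 11/77 + 9/77 = 20/77

20/77


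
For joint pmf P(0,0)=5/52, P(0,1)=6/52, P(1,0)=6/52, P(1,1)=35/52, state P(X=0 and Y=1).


Read from table: P(X=0, Y=1) = 6/52 = 3/26

3/26


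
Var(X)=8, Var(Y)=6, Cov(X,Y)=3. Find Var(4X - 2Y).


Var(4X - 2Y) = 4^2*Var(X) + (-2)^2*Var(Y) + 2*4*(-2)*Cov(X,Y)
= 16*8 + 4*6 - 16*3
= 128 + 24 - 48 = 104

104


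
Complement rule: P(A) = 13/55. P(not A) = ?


P(A') = 1 - P(A) = 1 - 13/55 = 42/55

42/55


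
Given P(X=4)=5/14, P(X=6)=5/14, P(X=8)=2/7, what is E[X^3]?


E[X^3] = sum(g(x)*P(x))
= 64*5/14 + 216*5/14 + 512*2/7
= 1724/7

1724/7


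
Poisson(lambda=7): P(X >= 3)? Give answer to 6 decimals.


P(X>=3) = 1 - P(X<=2) = 1 - (e^(-7)*7^0/0! + e^(-7)*7^1/1! + e^(-7)*7^2/2!)
≈ 1 - (0.0009118820 + 0.0063831738 + 0.0223411082)
= 1 - 0.0296361640 = 0.9703638360
≈ 0.970364

0.970364


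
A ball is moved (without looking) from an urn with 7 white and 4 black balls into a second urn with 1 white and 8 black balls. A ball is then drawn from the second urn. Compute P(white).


P(transfer white) = 7/11; P(transfer black) = 4/11
If white transferred: Urn II has 2 white of 10, so P(white|white moved) = 1/5
If black transferred: Urn II has 1 white of 10, so P(white|black moved) = 1/10
By total probability: P(white) = 7/11*1/5 + 4/11*1/10 = 9/55

9/55


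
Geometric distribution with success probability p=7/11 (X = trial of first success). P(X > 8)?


P(X > 8) = P(first 8 trials all fail) = (1-p)^8 = (4/11)^8 = 65536/214358881

65536/214358881


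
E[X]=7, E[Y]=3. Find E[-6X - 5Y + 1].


E[-6X - 5Y + 1] = -6*E[X] - 5*E[Y] + 1
= (-6)*(7) + (-5)*(3) + (1)
= -42 - 15 + 1 = -56

-56


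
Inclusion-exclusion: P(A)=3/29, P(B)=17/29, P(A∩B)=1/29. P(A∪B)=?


P(A∪B) = P(A) + P(B) - P(A∩B)
= 3/29 + 17/29 - 1/29 = 19/29

19/29


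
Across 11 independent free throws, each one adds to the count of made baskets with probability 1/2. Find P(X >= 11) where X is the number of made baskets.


P(X>=11) = P(X=11)
= 1/2048
= 1/2048

1/2048


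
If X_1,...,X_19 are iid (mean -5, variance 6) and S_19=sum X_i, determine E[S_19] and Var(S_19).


E[S_n] = n*mu = 19*-5 = -95
Var(S_n) = n*sigma^2 = 19*6 = 114

E[S_19]=-95, Var(S_19)=114


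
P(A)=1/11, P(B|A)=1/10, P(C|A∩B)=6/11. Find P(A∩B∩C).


P(A∩B∩C) = P(A) * P(B|A) * P(C|A∩B)
= 1/11 * 1/10 * 6/11
= 1/110 * 6/11 = 3/605

3/605


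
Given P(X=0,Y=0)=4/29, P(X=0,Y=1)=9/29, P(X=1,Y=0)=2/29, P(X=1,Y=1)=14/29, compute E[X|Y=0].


P(Y=0) = 6/29
E[X|Y=0] = (0*4 + 1*2)/6 = 2/6 = 1/3

1/3


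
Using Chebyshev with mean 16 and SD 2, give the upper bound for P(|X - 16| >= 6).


k = 6/2 = 3
Chebyshev: P(|X-mu| >= k*sigma) <= 1/k^2 = 1/3^2 = 1/9

1/9
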